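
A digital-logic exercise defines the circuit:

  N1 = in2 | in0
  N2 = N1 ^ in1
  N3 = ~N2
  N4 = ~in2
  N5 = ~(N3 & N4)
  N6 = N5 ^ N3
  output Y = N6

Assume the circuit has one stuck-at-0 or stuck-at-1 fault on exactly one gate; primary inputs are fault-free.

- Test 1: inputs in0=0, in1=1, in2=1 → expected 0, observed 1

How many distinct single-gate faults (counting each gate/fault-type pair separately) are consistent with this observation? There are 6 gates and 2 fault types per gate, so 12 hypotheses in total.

Fault-free: N1=1, N2=0, N3=1, N4=0, N5=1, N6=0 → 0. Observed 1.
  N1 stuck-at-0: output 1 ✓
  N1 stuck-at-1: output 0 ✗
  N2 stuck-at-0: output 0 ✗
  N2 stuck-at-1: output 1 ✓
  N3 stuck-at-0: output 1 ✓
  N3 stuck-at-1: output 0 ✗
  N4 stuck-at-0: output 0 ✗
  N4 stuck-at-1: output 1 ✓
  N5 stuck-at-0: output 1 ✓
  N5 stuck-at-1: output 0 ✗
  N6 stuck-at-0: output 0 ✗
  N6 stuck-at-1: output 1 ✓
Consistent faults: {N1 stuck-at-0, N2 stuck-at-1, N3 stuck-at-0, N4 stuck-at-1, N5 stuck-at-0, N6 stuck-at-1} — 6 in all.

6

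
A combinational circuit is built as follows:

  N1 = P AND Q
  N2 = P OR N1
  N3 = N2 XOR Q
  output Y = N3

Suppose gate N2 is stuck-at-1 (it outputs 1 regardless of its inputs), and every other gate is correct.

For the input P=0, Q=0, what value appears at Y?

1

Propagate with N2 forced: N1=0, N2=1 [stuck-at-1], N3=1.
So Y = 1. (Without the fault it would be 0.)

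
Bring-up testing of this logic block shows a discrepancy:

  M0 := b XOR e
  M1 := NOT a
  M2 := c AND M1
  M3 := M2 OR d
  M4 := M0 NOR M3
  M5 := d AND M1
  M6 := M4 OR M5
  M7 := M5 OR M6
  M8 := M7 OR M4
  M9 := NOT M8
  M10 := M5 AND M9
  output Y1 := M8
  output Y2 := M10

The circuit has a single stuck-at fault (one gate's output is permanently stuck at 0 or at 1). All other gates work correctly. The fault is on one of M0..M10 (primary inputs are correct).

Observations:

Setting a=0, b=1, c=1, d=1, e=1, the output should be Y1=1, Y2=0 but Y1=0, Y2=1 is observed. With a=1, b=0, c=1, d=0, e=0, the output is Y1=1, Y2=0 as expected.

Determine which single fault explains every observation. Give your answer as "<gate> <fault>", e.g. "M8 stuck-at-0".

Fault-free values for test 1 (a=0, b=1, c=1, d=1, e=1): M0=0, M1=1, M2=1, M3=1, M4=0, M5=1, M6=1, M7=1, M8=1, M9=0, M10=0, giving Y1=1, Y2=0. Observed Y1=0, Y2=1.
Test 1: faults giving observed Y1=0, Y2=1 are {M7 stuck-at-0, M8 stuck-at-0}.
Test 2 (a=1, b=0, c=1, d=0, e=0): fault-free M0=0, M1=0, M2=0, M3=0, M4=1, M5=0, M6=1, M7=1, M8=1, M9=0, M10=0 → Y1=1, Y2=0; observed Y1=1, Y2=0. Eliminates M8 stuck-at-0.
Only M7 stuck-at-0 is consistent with every test.

M7 stuck-at-0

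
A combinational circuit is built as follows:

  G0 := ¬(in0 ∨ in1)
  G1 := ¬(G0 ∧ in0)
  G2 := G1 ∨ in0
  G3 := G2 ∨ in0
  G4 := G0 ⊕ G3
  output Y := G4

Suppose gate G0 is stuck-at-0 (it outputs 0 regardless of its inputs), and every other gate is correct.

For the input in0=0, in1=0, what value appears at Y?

Propagate with G0 forced: G0=0 [stuck-at-0], G1=1, G2=1, G3=1, G4=1.
So Y = 1. (Without the fault it would be 0.)

1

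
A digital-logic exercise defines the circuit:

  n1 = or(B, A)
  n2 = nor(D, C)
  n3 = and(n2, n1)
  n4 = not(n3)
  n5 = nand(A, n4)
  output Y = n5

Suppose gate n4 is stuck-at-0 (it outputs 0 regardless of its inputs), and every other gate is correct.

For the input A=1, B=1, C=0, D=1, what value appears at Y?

Propagate with n4 forced: n1=1, n2=0, n3=0, n4=0 [stuck-at-0], n5=1.
So Y = 1. (Without the fault it would be 0.)

1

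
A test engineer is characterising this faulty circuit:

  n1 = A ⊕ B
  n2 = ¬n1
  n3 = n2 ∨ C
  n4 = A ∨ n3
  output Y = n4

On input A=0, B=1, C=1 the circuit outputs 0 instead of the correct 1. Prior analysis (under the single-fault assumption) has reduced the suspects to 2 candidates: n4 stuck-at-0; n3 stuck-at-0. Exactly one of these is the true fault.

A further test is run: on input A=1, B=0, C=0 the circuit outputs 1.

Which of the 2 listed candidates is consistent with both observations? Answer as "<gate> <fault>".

Evaluate each candidate on input A=1, B=0, C=0:
  n4 stuck-at-0: n1=1, n2=0, n3=0, n4=0 [stuck-at-0] → 0 — eliminated
  n3 stuck-at-0: n1=1, n2=0, n3=0 [stuck-at-0], n4=1 → 1 — matches
Only n3 stuck-at-0 reproduces the observed 1.

n3 stuck-at-0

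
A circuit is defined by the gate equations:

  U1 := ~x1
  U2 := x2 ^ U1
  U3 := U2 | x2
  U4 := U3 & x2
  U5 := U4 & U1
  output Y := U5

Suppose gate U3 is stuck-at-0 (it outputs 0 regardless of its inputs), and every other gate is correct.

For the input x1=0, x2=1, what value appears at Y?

Propagate with U3 forced: U1=1, U2=0, U3=0 [stuck-at-0], U4=0, U5=0.
So Y = 0. (Without the fault it would be 1.)

0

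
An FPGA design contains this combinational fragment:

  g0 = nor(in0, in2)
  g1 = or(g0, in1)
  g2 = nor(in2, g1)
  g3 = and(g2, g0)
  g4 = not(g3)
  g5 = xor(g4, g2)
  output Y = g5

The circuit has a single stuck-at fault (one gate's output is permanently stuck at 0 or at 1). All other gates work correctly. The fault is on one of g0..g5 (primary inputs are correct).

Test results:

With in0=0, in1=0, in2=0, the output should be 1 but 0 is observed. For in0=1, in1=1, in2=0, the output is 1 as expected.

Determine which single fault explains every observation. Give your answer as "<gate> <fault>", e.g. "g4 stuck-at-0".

Fault-free values for test 1 (in0=0, in1=0, in2=0): g0=1, g1=1, g2=0, g3=0, g4=1, g5=1, giving Y=1. Observed 0.
Test 1: faults giving observed 0 are {g0 stuck-at-0, g3 stuck-at-1, g4 stuck-at-0, g5 stuck-at-0}.
Test 2 (in0=1, in1=1, in2=0): fault-free g0=0, g1=1, g2=0, g3=0, g4=1, g5=1 → 1; observed 1. Eliminates g3 stuck-at-1, g4 stuck-at-0, g5 stuck-at-0.
Only g0 stuck-at-0 is consistent with every test.

g0 stuck-at-0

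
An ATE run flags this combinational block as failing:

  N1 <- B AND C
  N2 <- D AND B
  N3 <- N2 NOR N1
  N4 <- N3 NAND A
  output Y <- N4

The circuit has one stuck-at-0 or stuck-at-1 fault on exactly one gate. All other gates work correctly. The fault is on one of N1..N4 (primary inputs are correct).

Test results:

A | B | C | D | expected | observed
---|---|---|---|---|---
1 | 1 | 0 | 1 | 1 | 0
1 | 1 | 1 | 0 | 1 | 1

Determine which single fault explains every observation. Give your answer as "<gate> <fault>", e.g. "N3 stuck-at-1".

Fault-free values for test 1 (A=1, B=1, C=0, D=1): N1=0, N2=1, N3=0, N4=1, giving Y=1. Observed 0.
Test 1: faults giving observed 0 are {N2 stuck-at-0, N3 stuck-at-1, N4 stuck-at-0}.
Test 2 (A=1, B=1, C=1, D=0): fault-free N1=1, N2=0, N3=0, N4=1 → 1; observed 1. Eliminates N3 stuck-at-1, N4 stuck-at-0.
Only N2 stuck-at-0 is consistent with every test.

N2 stuck-at-0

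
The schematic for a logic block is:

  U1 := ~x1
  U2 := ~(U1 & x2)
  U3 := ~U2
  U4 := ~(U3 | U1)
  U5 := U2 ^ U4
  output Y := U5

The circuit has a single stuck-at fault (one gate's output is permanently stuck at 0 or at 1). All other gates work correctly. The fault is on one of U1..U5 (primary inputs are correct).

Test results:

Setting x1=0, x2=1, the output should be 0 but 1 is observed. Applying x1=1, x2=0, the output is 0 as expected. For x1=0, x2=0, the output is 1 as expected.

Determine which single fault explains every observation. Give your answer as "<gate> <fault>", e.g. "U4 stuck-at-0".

Fault-free values for test 1 (x1=0, x2=1): U1=1, U2=0, U3=1, U4=0, U5=0, giving Y=0. Observed 1.
Test 1: faults giving observed 1 are {U2 stuck-at-1, U4 stuck-at-1, U5 stuck-at-1}.
Test 2 (x1=1, x2=0): fault-free U1=0, U2=1, U3=0, U4=1, U5=0 → 0; observed 0. Eliminates U5 stuck-at-1.
Test 3 (x1=0, x2=0): fault-free U1=1, U2=1, U3=0, U4=0, U5=1 → 1; observed 1. Eliminates U4 stuck-at-1.
Only U2 stuck-at-1 is consistent with every test.

U2 stuck-at-1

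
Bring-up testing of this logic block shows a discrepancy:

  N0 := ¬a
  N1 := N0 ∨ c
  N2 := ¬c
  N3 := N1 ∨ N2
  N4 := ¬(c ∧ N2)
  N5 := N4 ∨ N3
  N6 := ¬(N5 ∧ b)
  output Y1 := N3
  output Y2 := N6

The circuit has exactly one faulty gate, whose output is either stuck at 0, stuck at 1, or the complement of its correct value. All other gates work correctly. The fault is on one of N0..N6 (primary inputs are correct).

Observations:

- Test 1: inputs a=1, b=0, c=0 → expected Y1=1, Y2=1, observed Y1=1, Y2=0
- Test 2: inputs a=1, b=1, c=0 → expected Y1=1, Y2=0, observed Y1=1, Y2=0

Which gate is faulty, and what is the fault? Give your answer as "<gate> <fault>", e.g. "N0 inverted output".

N6 stuck-at-0

Fault-free values for test 1 (a=1, b=0, c=0): N0=0, N1=0, N2=1, N3=1, N4=1, N5=1, N6=1, giving Y1=1, Y2=1. Observed Y1=1, Y2=0.
Test 1: faults giving observed Y1=1, Y2=0 are {N6 stuck-at-0, N6 inverted output}.
Test 2 (a=1, b=1, c=0): fault-free N0=0, N1=0, N2=1, N3=1, N4=1, N5=1, N6=0 → Y1=1, Y2=0; observed Y1=1, Y2=0. Eliminates N6 inverted output.
Only N6 stuck-at-0 is consistent with every test.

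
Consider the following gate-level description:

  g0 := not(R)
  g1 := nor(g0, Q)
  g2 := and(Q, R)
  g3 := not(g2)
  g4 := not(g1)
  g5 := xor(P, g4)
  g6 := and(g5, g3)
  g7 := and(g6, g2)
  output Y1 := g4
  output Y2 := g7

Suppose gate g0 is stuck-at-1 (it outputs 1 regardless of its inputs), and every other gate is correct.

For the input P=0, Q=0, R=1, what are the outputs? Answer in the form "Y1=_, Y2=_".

Y1=1, Y2=0

Propagate with g0 forced: g0=1 [stuck-at-1], g1=0, g2=0, g3=1, g4=1, g5=1, g6=1, g7=0.
So the outputs are Y1=1, Y2=0. (Without the fault they would be Y1=0, Y2=0.)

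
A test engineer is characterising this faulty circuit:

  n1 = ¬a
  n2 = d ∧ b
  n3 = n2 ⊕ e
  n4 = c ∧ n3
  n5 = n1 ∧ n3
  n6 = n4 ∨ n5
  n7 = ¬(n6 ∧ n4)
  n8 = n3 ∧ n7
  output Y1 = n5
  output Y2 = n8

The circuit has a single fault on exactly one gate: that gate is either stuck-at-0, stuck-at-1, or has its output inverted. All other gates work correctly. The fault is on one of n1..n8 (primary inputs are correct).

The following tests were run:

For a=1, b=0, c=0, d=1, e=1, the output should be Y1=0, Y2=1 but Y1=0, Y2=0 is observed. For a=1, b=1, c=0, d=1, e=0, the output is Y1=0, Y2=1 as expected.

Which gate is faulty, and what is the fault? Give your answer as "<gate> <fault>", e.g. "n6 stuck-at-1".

n2 stuck-at-1

Fault-free values for test 1 (a=1, b=0, c=0, d=1, e=1): n1=0, n2=0, n3=1, n4=0, n5=0, n6=0, n7=1, n8=1, giving Y1=0, Y2=1. Observed Y1=0, Y2=0.
Test 1: faults giving observed Y1=0, Y2=0 are {n2 stuck-at-1, n2 inverted output, n3 stuck-at-0, n3 inverted output, n4 stuck-at-1, n4 inverted output, n7 stuck-at-0, n7 inverted output, n8 stuck-at-0, n8 inverted output}.
Test 2 (a=1, b=1, c=0, d=1, e=0): fault-free n1=0, n2=1, n3=1, n4=0, n5=0, n6=0, n7=1, n8=1 → Y1=0, Y2=1; observed Y1=0, Y2=1. Eliminates n2 inverted output, n3 stuck-at-0, n3 inverted output, n4 stuck-at-1, n4 inverted output, n7 stuck-at-0, n7 inverted output, n8 stuck-at-0, n8 inverted output.
Only n2 stuck-at-1 is consistent with every test.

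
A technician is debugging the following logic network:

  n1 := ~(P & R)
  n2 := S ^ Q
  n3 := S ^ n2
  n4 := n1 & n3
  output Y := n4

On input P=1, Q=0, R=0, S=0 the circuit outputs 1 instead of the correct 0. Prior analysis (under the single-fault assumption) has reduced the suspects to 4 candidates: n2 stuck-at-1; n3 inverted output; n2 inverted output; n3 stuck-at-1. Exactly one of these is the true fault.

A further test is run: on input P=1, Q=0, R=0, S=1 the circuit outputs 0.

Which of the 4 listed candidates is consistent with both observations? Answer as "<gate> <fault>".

Evaluate each candidate on input P=1, Q=0, R=0, S=1:
  n2 stuck-at-1: n1=1, n2=1 [stuck-at-1], n3=0, n4=0 → 0 — matches
  n3 inverted output: n1=1, n2=1, n3=1 [inverted output], n4=1 → 1 — eliminated
  n2 inverted output: n1=1, n2=0 [inverted output], n3=1, n4=1 → 1 — eliminated
  n3 stuck-at-1: n1=1, n2=1, n3=1 [stuck-at-1], n4=1 → 1 — eliminated
Only n2 stuck-at-1 reproduces the observed 0.

n2 stuck-at-1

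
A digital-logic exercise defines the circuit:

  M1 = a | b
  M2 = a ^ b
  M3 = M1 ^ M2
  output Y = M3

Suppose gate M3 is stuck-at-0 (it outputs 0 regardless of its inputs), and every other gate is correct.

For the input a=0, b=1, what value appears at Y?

Propagate with M3 forced: M1=1, M2=1, M3=0 [stuck-at-0].
So Y = 0. (Same as the fault-free value — the fault is masked on this input.)

0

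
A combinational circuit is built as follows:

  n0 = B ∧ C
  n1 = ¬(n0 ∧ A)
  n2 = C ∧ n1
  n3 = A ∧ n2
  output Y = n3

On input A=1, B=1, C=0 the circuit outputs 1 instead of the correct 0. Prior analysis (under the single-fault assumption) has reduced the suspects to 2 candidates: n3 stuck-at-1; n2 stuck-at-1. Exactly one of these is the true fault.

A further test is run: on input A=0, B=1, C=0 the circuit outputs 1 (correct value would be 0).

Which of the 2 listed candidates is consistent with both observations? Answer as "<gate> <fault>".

Evaluate each candidate on input A=0, B=1, C=0:
  n3 stuck-at-1: n0=0, n1=1, n2=0, n3=1 [stuck-at-1] → 1 — matches
  n2 stuck-at-1: n0=0, n1=1, n2=1 [stuck-at-1], n3=0 → 0 — eliminated
Only n3 stuck-at-1 reproduces the observed 1.

n3 stuck-at-1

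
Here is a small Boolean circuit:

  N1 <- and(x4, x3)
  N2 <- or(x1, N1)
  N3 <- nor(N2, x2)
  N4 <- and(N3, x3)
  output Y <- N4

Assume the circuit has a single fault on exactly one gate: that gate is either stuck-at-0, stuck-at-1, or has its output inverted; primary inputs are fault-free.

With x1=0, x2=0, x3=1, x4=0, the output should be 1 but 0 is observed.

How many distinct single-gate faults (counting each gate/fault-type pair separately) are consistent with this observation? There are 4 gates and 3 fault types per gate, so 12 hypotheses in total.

8

Fault-free: N1=0, N2=0, N3=1, N4=1 → 1. Observed 0.
  N1 stuck-at-0: output 1 ✗
  N1 stuck-at-1: output 0 ✓
  N1 inverted output: output 0 ✓
  N2 stuck-at-0: output 1 ✗
  N2 stuck-at-1: output 0 ✓
  N2 inverted output: output 0 ✓
  N3 stuck-at-0: output 0 ✓
  N3 stuck-at-1: output 1 ✗
  N3 inverted output: output 0 ✓
  N4 stuck-at-0: output 0 ✓
  N4 stuck-at-1: output 1 ✗
  N4 inverted output: output 0 ✓
Consistent faults: {N1 stuck-at-1, N1 inverted output, N2 stuck-at-1, N2 inverted output, N3 stuck-at-0, N3 inverted output, N4 stuck-at-0, N4 inverted output} — 8 in all.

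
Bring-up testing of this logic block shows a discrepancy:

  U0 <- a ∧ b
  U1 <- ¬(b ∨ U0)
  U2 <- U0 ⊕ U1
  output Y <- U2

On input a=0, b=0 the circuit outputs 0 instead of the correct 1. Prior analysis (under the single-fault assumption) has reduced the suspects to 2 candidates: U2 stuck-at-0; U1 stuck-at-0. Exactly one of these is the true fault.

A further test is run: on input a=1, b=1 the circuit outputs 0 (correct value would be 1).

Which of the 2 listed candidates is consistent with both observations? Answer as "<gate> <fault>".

U2 stuck-at-0

Evaluate each candidate on input a=1, b=1:
  U2 stuck-at-0: U0=1, U1=0, U2=0 [stuck-at-0] → 0 — matches
  U1 stuck-at-0: U0=1, U1=0 [stuck-at-0], U2=1 → 1 — eliminated
Only U2 stuck-at-0 reproduces the observed 0.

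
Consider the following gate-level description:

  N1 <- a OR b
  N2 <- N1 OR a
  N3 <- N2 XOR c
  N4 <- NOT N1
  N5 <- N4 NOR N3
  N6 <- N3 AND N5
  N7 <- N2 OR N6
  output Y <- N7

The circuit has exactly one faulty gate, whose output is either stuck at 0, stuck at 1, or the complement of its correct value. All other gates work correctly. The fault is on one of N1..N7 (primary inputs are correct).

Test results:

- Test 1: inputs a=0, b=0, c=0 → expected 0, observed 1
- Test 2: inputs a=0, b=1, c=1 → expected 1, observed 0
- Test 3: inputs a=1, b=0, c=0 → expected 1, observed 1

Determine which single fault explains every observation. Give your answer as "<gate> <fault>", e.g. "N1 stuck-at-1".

Fault-free values for test 1 (a=0, b=0, c=0): N1=0, N2=0, N3=0, N4=1, N5=0, N6=0, N7=0, giving Y=0. Observed 1.
Test 1: faults giving observed 1 are {N1 stuck-at-1, N1 inverted output, N2 stuck-at-1, N2 inverted output, N6 stuck-at-1, N6 inverted output, N7 stuck-at-1, N7 inverted output}.
Test 2 (a=0, b=1, c=1): fault-free N1=1, N2=1, N3=0, N4=0, N5=1, N6=0, N7=1 → 1; observed 0. Eliminates N1 stuck-at-1, N2 stuck-at-1, N6 stuck-at-1, N6 inverted output, N7 stuck-at-1.
Test 3 (a=1, b=0, c=0): fault-free N1=1, N2=1, N3=1, N4=0, N5=0, N6=0, N7=1 → 1; observed 1. Eliminates N2 inverted output, N7 inverted output.
Only N1 inverted output is consistent with every test.

N1 inverted output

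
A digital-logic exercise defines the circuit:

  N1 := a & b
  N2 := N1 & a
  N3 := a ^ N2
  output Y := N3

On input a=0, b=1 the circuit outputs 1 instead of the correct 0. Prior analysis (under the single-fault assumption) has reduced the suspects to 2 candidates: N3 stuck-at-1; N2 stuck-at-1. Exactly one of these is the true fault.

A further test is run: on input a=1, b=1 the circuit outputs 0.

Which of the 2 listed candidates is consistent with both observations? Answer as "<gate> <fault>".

Evaluate each candidate on input a=1, b=1:
  N3 stuck-at-1: N1=1, N2=1, N3=1 [stuck-at-1] → 1 — eliminated
  N2 stuck-at-1: N1=1, N2=1 [stuck-at-1], N3=0 → 0 — matches
Only N2 stuck-at-1 reproduces the observed 0.

N2 stuck-at-1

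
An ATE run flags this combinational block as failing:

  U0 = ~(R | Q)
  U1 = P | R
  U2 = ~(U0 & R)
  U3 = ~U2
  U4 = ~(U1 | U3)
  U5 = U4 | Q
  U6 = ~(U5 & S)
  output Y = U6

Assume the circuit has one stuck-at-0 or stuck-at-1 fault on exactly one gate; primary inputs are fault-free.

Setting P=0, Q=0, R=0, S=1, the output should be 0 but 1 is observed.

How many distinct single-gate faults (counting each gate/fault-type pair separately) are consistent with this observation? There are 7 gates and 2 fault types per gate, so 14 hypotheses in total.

Fault-free: U0=1, U1=0, U2=1, U3=0, U4=1, U5=1, U6=0 → 0. Observed 1.
  U0 stuck-at-0: output 0 ✗
  U0 stuck-at-1: output 0 ✗
  U1 stuck-at-0: output 0 ✗
  U1 stuck-at-1: output 1 ✓
  U2 stuck-at-0: output 1 ✓
  U2 stuck-at-1: output 0 ✗
  U3 stuck-at-0: output 0 ✗
  U3 stuck-at-1: output 1 ✓
  U4 stuck-at-0: output 1 ✓
  U4 stuck-at-1: output 0 ✗
  U5 stuck-at-0: output 1 ✓
  U5 stuck-at-1: output 0 ✗
  U6 stuck-at-0: output 0 ✗
  U6 stuck-at-1: output 1 ✓
Consistent faults: {U1 stuck-at-1, U2 stuck-at-0, U3 stuck-at-1, U4 stuck-at-0, U5 stuck-at-0, U6 stuck-at-1} — 6 in all.

6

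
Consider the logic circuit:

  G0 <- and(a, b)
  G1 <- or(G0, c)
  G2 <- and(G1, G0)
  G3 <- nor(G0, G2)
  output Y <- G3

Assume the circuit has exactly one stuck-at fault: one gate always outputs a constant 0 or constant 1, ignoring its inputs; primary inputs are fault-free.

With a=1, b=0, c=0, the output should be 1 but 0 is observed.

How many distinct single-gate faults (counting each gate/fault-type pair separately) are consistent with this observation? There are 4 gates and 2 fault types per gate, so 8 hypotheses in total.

Fault-free: G0=0, G1=0, G2=0, G3=1 → 1. Observed 0.
  G0 stuck-at-0: output 1 ✗
  G0 stuck-at-1: output 0 ✓
  G1 stuck-at-0: output 1 ✗
  G1 stuck-at-1: output 1 ✗
  G2 stuck-at-0: output 1 ✗
  G2 stuck-at-1: output 0 ✓
  G3 stuck-at-0: output 0 ✓
  G3 stuck-at-1: output 1 ✗
Consistent faults: {G0 stuck-at-1, G2 stuck-at-1, G3 stuck-at-0} — 3 in all.

3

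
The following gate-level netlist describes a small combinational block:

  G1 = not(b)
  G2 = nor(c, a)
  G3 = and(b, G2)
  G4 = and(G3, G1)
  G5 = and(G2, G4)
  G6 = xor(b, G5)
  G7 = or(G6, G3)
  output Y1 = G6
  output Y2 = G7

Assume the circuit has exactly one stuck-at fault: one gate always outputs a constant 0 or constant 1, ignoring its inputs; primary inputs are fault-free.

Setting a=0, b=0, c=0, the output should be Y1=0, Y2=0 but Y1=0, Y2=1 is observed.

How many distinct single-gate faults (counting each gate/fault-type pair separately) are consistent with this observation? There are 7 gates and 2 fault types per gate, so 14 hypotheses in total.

1

Fault-free: G1=1, G2=1, G3=0, G4=0, G5=0, G6=0, G7=0 → Y1=0, Y2=0. Observed Y1=0, Y2=1.
  G1 stuck-at-0: output Y1=0, Y2=0 ✗
  G1 stuck-at-1: output Y1=0, Y2=0 ✗
  G2 stuck-at-0: output Y1=0, Y2=0 ✗
  G2 stuck-at-1: output Y1=0, Y2=0 ✗
  G3 stuck-at-0: output Y1=0, Y2=0 ✗
  G3 stuck-at-1: output Y1=1, Y2=1 ✗
  G4 stuck-at-0: output Y1=0, Y2=0 ✗
  G4 stuck-at-1: output Y1=1, Y2=1 ✗
  G5 stuck-at-0: output Y1=0, Y2=0 ✗
  G5 stuck-at-1: output Y1=1, Y2=1 ✗
  G6 stuck-at-0: output Y1=0, Y2=0 ✗
  G6 stuck-at-1: output Y1=1, Y2=1 ✗
  G7 stuck-at-0: output Y1=0, Y2=0 ✗
  G7 stuck-at-1: output Y1=0, Y2=1 ✓
Consistent faults: {G7 stuck-at-1} — 1 in all.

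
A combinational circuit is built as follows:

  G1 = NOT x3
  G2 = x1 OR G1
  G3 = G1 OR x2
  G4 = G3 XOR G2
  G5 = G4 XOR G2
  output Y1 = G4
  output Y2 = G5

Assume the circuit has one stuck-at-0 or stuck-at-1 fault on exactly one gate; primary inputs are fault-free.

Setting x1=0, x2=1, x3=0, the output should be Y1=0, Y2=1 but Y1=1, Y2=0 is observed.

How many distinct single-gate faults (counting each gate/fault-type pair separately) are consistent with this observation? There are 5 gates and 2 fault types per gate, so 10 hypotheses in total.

2

Fault-free: G1=1, G2=1, G3=1, G4=0, G5=1 → Y1=0, Y2=1. Observed Y1=1, Y2=0.
  G1 stuck-at-0: output Y1=1, Y2=1 ✗
  G1 stuck-at-1: output Y1=0, Y2=1 ✗
  G2 stuck-at-0: output Y1=1, Y2=1 ✗
  G2 stuck-at-1: output Y1=0, Y2=1 ✗
  G3 stuck-at-0: output Y1=1, Y2=0 ✓
  G3 stuck-at-1: output Y1=0, Y2=1 ✗
  G4 stuck-at-0: output Y1=0, Y2=1 ✗
  G4 stuck-at-1: output Y1=1, Y2=0 ✓
  G5 stuck-at-0: output Y1=0, Y2=0 ✗
  G5 stuck-at-1: output Y1=0, Y2=1 ✗
Consistent faults: {G3 stuck-at-0, G4 stuck-at-1} — 2 in all.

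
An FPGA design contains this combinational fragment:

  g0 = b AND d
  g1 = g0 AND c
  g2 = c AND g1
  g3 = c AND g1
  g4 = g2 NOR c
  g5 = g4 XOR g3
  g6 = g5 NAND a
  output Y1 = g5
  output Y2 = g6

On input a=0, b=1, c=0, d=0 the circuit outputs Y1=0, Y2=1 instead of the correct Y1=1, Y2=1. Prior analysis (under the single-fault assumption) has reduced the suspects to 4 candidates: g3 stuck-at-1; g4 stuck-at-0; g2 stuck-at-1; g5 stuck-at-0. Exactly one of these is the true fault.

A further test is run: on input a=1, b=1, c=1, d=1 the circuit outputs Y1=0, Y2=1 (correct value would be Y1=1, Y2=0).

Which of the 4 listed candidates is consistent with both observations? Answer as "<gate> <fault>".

g5 stuck-at-0

Evaluate each candidate on input a=1, b=1, c=1, d=1:
  g3 stuck-at-1: g0=1, g1=1, g2=1, g3=1 [stuck-at-1], g4=0, g5=1, g6=0 → Y1=1, Y2=0 — eliminated
  g4 stuck-at-0: g0=1, g1=1, g2=1, g3=1, g4=0 [stuck-at-0], g5=1, g6=0 → Y1=1, Y2=0 — eliminated
  g2 stuck-at-1: g0=1, g1=1, g2=1 [stuck-at-1], g3=1, g4=0, g5=1, g6=0 → Y1=1, Y2=0 — eliminated
  g5 stuck-at-0: g0=1, g1=1, g2=1, g3=1, g4=0, g5=0 [stuck-at-0], g6=1 → Y1=0, Y2=1 — matches
Only g5 stuck-at-0 reproduces the observed Y1=0, Y2=1.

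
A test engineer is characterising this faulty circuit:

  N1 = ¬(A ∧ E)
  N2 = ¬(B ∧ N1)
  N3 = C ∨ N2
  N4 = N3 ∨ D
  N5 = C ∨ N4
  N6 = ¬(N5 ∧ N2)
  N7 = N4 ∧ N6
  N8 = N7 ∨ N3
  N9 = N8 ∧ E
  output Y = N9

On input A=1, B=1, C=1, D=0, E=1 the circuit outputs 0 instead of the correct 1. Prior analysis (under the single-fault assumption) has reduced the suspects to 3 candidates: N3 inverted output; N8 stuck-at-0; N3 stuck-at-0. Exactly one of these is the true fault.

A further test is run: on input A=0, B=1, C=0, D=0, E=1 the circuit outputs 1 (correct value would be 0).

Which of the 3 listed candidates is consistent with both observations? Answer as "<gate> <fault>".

N3 inverted output

Evaluate each candidate on input A=0, B=1, C=0, D=0, E=1:
  N3 inverted output: N1=1, N2=0, N3=1 [inverted output], N4=1, N5=1, N6=1, N7=1, N8=1, N9=1 → 1 — matches
  N8 stuck-at-0: N1=1, N2=0, N3=0, N4=0, N5=0, N6=1, N7=0, N8=0 [stuck-at-0], N9=0 → 0 — eliminated
  N3 stuck-at-0: N1=1, N2=0, N3=0 [stuck-at-0], N4=0, N5=0, N6=1, N7=0, N8=0, N9=0 → 0 — eliminated
Only N3 inverted output reproduces the observed 1.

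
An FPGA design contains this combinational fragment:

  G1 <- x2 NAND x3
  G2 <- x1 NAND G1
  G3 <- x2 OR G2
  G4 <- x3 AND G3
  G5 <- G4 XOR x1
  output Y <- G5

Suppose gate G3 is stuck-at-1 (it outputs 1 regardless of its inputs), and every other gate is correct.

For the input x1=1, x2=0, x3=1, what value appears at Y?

Propagate with G3 forced: G1=1, G2=0, G3=1 [stuck-at-1], G4=1, G5=0.
So Y = 0. (Without the fault it would be 1.)

0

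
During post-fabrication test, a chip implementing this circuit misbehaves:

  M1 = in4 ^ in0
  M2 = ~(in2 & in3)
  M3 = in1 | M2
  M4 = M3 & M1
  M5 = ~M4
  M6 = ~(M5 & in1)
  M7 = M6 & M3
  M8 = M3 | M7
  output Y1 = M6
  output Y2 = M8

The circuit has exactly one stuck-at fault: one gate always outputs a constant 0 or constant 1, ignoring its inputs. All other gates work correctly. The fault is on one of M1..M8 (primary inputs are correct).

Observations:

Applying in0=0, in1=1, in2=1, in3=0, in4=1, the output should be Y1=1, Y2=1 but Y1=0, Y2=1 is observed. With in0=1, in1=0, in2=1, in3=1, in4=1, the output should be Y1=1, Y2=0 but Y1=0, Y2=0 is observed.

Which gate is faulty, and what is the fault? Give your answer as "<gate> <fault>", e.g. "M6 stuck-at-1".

M6 stuck-at-0

Fault-free values for test 1 (in0=0, in1=1, in2=1, in3=0, in4=1): M1=1, M2=1, M3=1, M4=1, M5=0, M6=1, M7=1, M8=1, giving Y1=1, Y2=1. Observed Y1=0, Y2=1.
Test 1: faults giving observed Y1=0, Y2=1 are {M1 stuck-at-0, M4 stuck-at-0, M5 stuck-at-1, M6 stuck-at-0}.
Test 2 (in0=1, in1=0, in2=1, in3=1, in4=1): fault-free M1=0, M2=0, M3=0, M4=0, M5=1, M6=1, M7=0, M8=0 → Y1=1, Y2=0; observed Y1=0, Y2=0. Eliminates M1 stuck-at-0, M4 stuck-at-0, M5 stuck-at-1.
Only M6 stuck-at-0 is consistent with every test.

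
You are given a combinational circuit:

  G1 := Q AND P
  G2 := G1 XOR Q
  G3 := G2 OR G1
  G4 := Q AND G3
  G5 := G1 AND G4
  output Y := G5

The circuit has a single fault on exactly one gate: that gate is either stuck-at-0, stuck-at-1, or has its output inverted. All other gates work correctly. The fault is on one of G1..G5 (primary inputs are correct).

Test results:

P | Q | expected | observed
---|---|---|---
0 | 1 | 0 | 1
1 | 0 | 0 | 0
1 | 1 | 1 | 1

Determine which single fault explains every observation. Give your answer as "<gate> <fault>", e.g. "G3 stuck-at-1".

Fault-free values for test 1 (P=0, Q=1): G1=0, G2=1, G3=1, G4=1, G5=0, giving Y=0. Observed 1.
Test 1: faults giving observed 1 are {G1 stuck-at-1, G1 inverted output, G5 stuck-at-1, G5 inverted output}.
Test 2 (P=1, Q=0): fault-free G1=0, G2=0, G3=0, G4=0, G5=0 → 0; observed 0. Eliminates G5 stuck-at-1, G5 inverted output.
Test 3 (P=1, Q=1): fault-free G1=1, G2=0, G3=1, G4=1, G5=1 → 1; observed 1. Eliminates G1 inverted output.
Only G1 stuck-at-1 is consistent with every test.

G1 stuck-at-1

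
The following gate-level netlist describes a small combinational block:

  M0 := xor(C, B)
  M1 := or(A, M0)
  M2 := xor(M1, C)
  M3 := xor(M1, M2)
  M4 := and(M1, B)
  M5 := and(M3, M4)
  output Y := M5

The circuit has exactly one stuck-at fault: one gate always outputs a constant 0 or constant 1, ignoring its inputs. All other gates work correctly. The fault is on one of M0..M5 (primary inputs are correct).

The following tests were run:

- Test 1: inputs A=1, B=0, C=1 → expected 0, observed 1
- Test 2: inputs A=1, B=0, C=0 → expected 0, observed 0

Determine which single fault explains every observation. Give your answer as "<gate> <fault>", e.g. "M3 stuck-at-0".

M4 stuck-at-1

Fault-free values for test 1 (A=1, B=0, C=1): M0=1, M1=1, M2=0, M3=1, M4=0, M5=0, giving Y=0. Observed 1.
Test 1: faults giving observed 1 are {M4 stuck-at-1, M5 stuck-at-1}.
Test 2 (A=1, B=0, C=0): fault-free M0=0, M1=1, M2=1, M3=0, M4=0, M5=0 → 0; observed 0. Eliminates M5 stuck-at-1.
Only M4 stuck-at-1 is consistent with every test.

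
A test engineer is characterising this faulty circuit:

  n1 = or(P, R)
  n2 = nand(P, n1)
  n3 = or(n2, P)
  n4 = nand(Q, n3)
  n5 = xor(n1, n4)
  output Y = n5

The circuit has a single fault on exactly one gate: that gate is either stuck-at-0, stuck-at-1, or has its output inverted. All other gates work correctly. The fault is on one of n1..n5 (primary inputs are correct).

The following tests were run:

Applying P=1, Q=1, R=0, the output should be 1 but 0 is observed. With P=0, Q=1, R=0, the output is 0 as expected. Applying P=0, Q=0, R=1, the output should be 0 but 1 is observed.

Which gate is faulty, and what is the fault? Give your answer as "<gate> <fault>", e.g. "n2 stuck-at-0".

Fault-free values for test 1 (P=1, Q=1, R=0): n1=1, n2=0, n3=1, n4=0, n5=1, giving Y=1. Observed 0.
Test 1: faults giving observed 0 are {n1 stuck-at-0, n1 inverted output, n3 stuck-at-0, n3 inverted output, n4 stuck-at-1, n4 inverted output, n5 stuck-at-0, n5 inverted output}.
Test 2 (P=0, Q=1, R=0): fault-free n1=0, n2=1, n3=1, n4=0, n5=0 → 0; observed 0. Eliminates n1 inverted output, n3 stuck-at-0, n3 inverted output, n4 stuck-at-1, n4 inverted output, n5 inverted output.
Test 3 (P=0, Q=0, R=1): fault-free n1=1, n2=1, n3=1, n4=1, n5=0 → 0; observed 1. Eliminates n5 stuck-at-0.
Only n1 stuck-at-0 is consistent with every test.

n1 stuck-at-0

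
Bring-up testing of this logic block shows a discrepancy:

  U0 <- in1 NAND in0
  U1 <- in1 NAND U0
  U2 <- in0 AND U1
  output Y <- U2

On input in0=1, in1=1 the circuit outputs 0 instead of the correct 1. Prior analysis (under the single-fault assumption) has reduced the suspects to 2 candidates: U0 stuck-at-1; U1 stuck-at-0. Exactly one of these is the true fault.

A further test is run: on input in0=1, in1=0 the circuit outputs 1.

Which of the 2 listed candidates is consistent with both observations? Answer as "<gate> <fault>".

U0 stuck-at-1

Evaluate each candidate on input in0=1, in1=0:
  U0 stuck-at-1: U0=1 [stuck-at-1], U1=1, U2=1 → 1 — matches
  U1 stuck-at-0: U0=1, U1=0 [stuck-at-0], U2=0 → 0 — eliminated
Only U0 stuck-at-1 reproduces the observed 1.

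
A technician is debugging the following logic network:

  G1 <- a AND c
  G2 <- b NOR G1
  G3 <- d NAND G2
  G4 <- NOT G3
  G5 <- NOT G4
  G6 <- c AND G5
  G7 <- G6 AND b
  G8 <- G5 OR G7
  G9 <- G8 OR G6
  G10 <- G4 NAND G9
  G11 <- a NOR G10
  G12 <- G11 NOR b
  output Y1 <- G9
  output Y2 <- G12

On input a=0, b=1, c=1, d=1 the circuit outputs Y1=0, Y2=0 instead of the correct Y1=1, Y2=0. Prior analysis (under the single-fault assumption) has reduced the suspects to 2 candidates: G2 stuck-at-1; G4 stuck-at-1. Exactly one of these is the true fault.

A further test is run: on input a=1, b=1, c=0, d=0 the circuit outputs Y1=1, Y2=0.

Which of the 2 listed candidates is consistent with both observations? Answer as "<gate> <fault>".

G2 stuck-at-1

Evaluate each candidate on input a=1, b=1, c=0, d=0:
  G2 stuck-at-1: G1=0, G2=1 [stuck-at-1], G3=1, G4=0, G5=1, G6=0, G7=0, G8=1, G9=1, G10=1, G11=0, G12=0 → Y1=1, Y2=0 — matches
  G4 stuck-at-1: G1=0, G2=0, G3=1, G4=1 [stuck-at-1], G5=0, G6=0, G7=0, G8=0, G9=0, G10=1, G11=0, G12=0 → Y1=0, Y2=0 — eliminated
Only G2 stuck-at-1 reproduces the observed Y1=1, Y2=0.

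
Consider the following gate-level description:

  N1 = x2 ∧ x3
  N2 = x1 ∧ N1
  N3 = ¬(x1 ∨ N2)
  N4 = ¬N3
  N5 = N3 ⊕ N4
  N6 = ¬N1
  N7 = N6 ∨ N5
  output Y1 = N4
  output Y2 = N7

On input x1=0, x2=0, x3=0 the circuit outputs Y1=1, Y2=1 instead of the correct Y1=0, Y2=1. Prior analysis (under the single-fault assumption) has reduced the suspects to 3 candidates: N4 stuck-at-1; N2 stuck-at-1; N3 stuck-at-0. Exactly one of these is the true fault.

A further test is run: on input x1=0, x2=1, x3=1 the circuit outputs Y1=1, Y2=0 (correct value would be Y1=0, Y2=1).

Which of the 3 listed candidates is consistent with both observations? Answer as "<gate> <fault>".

Evaluate each candidate on input x1=0, x2=1, x3=1:
  N4 stuck-at-1: N1=1, N2=0, N3=1, N4=1 [stuck-at-1], N5=0, N6=0, N7=0 → Y1=1, Y2=0 — matches
  N2 stuck-at-1: N1=1, N2=1 [stuck-at-1], N3=0, N4=1, N5=1, N6=0, N7=1 → Y1=1, Y2=1 — eliminated
  N3 stuck-at-0: N1=1, N2=0, N3=0 [stuck-at-0], N4=1, N5=1, N6=0, N7=1 → Y1=1, Y2=1 — eliminated
Only N4 stuck-at-1 reproduces the observed Y1=1, Y2=0.

N4 stuck-at-1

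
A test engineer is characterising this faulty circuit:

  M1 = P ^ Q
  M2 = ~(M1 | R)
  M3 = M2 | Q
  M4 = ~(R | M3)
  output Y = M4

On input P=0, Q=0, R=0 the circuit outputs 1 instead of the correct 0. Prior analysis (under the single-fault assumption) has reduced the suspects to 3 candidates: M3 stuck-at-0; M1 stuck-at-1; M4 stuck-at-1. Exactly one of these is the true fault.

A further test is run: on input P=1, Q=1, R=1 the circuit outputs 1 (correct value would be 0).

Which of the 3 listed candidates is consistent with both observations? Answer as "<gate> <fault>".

Evaluate each candidate on input P=1, Q=1, R=1:
  M3 stuck-at-0: M1=0, M2=0, M3=0 [stuck-at-0], M4=0 → 0 — eliminated
  M1 stuck-at-1: M1=1 [stuck-at-1], M2=0, M3=1, M4=0 → 0 — eliminated
  M4 stuck-at-1: M1=0, M2=0, M3=1, M4=1 [stuck-at-1] → 1 — matches
Only M4 stuck-at-1 reproduces the observed 1.

M4 stuck-at-1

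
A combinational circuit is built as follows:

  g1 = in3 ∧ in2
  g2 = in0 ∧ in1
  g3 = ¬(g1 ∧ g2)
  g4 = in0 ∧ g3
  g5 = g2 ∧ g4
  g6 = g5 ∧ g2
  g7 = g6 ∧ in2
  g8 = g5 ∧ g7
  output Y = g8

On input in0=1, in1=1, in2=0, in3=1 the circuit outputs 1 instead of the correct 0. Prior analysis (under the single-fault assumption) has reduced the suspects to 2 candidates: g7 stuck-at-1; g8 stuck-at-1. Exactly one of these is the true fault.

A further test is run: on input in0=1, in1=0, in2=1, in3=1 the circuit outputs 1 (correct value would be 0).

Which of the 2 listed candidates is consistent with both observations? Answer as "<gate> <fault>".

g8 stuck-at-1

Evaluate each candidate on input in0=1, in1=0, in2=1, in3=1:
  g7 stuck-at-1: g1=1, g2=0, g3=1, g4=1, g5=0, g6=0, g7=1 [stuck-at-1], g8=0 → 0 — eliminated
  g8 stuck-at-1: g1=1, g2=0, g3=1, g4=1, g5=0, g6=0, g7=0, g8=1 [stuck-at-1] → 1 — matches
Only g8 stuck-at-1 reproduces the observed 1.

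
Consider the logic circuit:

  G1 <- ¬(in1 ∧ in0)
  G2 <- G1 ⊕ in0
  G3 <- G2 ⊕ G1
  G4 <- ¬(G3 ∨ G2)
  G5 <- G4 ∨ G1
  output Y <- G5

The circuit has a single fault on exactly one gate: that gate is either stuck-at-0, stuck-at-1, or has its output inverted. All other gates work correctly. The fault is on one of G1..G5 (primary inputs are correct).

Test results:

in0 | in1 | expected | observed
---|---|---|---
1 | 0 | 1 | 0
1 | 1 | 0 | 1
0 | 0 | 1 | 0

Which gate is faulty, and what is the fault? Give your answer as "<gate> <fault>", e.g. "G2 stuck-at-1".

Fault-free values for test 1 (in0=1, in1=0): G1=1, G2=0, G3=1, G4=0, G5=1, giving Y=1. Observed 0.
Test 1: faults giving observed 0 are {G1 stuck-at-0, G1 inverted output, G5 stuck-at-0, G5 inverted output}.
Test 2 (in0=1, in1=1): fault-free G1=0, G2=1, G3=1, G4=0, G5=0 → 0; observed 1. Eliminates G1 stuck-at-0, G5 stuck-at-0.
Test 3 (in0=0, in1=0): fault-free G1=1, G2=1, G3=0, G4=0, G5=1 → 1; observed 0. Eliminates G1 inverted output.
Only G5 inverted output is consistent with every test.

G5 inverted output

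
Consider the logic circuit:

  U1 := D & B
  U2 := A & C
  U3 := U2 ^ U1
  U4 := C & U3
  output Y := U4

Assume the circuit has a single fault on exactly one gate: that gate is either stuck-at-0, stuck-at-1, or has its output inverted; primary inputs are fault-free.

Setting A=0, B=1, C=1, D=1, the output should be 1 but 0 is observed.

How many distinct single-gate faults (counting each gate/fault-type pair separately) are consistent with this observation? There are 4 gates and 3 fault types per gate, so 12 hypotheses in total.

8

Fault-free: U1=1, U2=0, U3=1, U4=1 → 1. Observed 0.
  U1 stuck-at-0: output 0 ✓
  U1 stuck-at-1: output 1 ✗
  U1 inverted output: output 0 ✓
  U2 stuck-at-0: output 1 ✗
  U2 stuck-at-1: output 0 ✓
  U2 inverted output: output 0 ✓
  U3 stuck-at-0: output 0 ✓
  U3 stuck-at-1: output 1 ✗
  U3 inverted output: output 0 ✓
  U4 stuck-at-0: output 0 ✓
  U4 stuck-at-1: output 1 ✗
  U4 inverted output: output 0 ✓
Consistent faults: {U1 stuck-at-0, U1 inverted output, U2 stuck-at-1, U2 inverted output, U3 stuck-at-0, U3 inverted output, U4 stuck-at-0, U4 inverted output} — 8 in all.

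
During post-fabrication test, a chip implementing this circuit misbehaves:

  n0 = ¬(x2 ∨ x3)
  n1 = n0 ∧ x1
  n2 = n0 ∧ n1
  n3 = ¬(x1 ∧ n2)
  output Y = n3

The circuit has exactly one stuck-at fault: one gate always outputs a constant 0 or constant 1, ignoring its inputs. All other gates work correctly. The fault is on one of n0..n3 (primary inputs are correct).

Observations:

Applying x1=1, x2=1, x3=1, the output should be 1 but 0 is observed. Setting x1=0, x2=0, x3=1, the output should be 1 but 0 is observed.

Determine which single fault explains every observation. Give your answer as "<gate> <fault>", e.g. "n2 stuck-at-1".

Fault-free values for test 1 (x1=1, x2=1, x3=1): n0=0, n1=0, n2=0, n3=1, giving Y=1. Observed 0.
Test 1: faults giving observed 0 are {n0 stuck-at-1, n2 stuck-at-1, n3 stuck-at-0}.
Test 2 (x1=0, x2=0, x3=1): fault-free n0=0, n1=0, n2=0, n3=1 → 1; observed 0. Eliminates n0 stuck-at-1, n2 stuck-at-1.
Only n3 stuck-at-0 is consistent with every test.

n3 stuck-at-0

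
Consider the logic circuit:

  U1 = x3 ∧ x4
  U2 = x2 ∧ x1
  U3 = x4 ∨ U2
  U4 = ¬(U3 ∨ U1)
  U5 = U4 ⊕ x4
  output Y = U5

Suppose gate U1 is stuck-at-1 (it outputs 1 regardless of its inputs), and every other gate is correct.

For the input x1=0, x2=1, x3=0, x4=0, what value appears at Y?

0

Propagate with U1 forced: U1=1 [stuck-at-1], U2=0, U3=0, U4=0, U5=0.
So Y = 0. (Without the fault it would be 1.)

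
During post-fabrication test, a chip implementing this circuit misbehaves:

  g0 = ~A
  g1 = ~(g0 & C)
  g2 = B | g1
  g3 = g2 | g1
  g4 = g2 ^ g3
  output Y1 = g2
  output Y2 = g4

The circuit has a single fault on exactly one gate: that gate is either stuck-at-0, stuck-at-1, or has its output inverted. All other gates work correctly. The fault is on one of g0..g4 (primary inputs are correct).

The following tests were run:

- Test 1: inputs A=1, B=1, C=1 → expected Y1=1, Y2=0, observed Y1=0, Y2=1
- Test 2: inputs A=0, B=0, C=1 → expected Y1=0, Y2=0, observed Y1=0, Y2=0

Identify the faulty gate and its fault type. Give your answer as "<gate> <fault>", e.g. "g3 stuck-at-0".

g2 stuck-at-0

Fault-free values for test 1 (A=1, B=1, C=1): g0=0, g1=1, g2=1, g3=1, g4=0, giving Y1=1, Y2=0. Observed Y1=0, Y2=1.
Test 1: faults giving observed Y1=0, Y2=1 are {g2 stuck-at-0, g2 inverted output}.
Test 2 (A=0, B=0, C=1): fault-free g0=1, g1=0, g2=0, g3=0, g4=0 → Y1=0, Y2=0; observed Y1=0, Y2=0. Eliminates g2 inverted output.
Only g2 stuck-at-0 is consistent with every test.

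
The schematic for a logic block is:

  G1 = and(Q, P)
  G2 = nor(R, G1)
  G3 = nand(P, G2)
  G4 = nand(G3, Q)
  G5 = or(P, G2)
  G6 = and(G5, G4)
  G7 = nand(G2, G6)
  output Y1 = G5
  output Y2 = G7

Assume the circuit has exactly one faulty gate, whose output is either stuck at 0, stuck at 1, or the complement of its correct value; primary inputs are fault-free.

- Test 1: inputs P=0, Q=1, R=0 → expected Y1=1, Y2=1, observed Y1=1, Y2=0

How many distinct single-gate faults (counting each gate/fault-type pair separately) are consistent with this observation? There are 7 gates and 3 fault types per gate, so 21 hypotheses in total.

Fault-free: G1=0, G2=1, G3=1, G4=0, G5=1, G6=0, G7=1 → Y1=1, Y2=1. Observed Y1=1, Y2=0.
  G1: none of the 3 fault types match ✗
  G2: none of the 3 fault types match ✗
  G3: stuck-at-0, inverted output ✓; others ✗
  G4: stuck-at-1, inverted output ✓; others ✗
  G5: none of the 3 fault types match ✗
  G6: stuck-at-1, inverted output ✓; others ✗
  G7: stuck-at-0, inverted output ✓; others ✗
Consistent faults: {G3 stuck-at-0, G3 inverted output, G4 stuck-at-1, G4 inverted output, G6 stuck-at-1, G6 inverted output, G7 stuck-at-0, G7 inverted output} — 8 in all.

8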